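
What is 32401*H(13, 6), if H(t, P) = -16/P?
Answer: -259208/3 ≈ -86403.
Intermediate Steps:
32401*H(13, 6) = 32401*(-16/6) = 32401*(-16*1/6) = 32401*(-8/3) = -259208/3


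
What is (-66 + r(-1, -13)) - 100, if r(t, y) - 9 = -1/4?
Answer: -629/4 ≈ -157.25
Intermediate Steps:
r(t, y) = 35/4 (r(t, y) = 9 - 1/4 = 35/4)
(-66 + r(-1, -13)) - 100 = (-66 + 35/4) - 100 = -229/4 - 100 = -629/4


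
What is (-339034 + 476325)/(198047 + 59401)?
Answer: 137291/257448 ≈ 0.53328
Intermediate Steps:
(-339034 + 476325)/(198047 + 59401) = 137291/257448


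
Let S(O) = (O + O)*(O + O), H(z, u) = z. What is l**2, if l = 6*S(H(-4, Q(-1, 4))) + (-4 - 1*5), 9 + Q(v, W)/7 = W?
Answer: 140625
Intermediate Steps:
Q(v, W) = -63 + 7*W
S(O) = 4*O**2 (S(O) = (2*O)*(2*O) = 4*O**2)
l = 375 (l = 6*(4*(-4)**2) + (-4 - 1*5) = 6*(4*16) + (-4 - 5) = 6*64 - 9 = 384 - 9 = 375)
l**2 = 375**2 = 140625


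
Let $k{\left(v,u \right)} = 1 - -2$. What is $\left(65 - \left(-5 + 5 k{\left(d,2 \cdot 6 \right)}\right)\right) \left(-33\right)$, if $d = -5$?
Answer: $-1815$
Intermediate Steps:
$k{\left(v,u \right)} = 3$ ($k{\left(v,u \right)} = 1 + 2 = 3$)
$\left(65 - \left(-5 + 5 k{\left(d,2 \cdot 6 \right)}\right)\right) \left(-33\right) = \left(65 + \left(5 - 15\right)\right) \left(-33\right) = \left(65 - 10\right) \left(-33\right) = 55 \left(-33\right) = -1815$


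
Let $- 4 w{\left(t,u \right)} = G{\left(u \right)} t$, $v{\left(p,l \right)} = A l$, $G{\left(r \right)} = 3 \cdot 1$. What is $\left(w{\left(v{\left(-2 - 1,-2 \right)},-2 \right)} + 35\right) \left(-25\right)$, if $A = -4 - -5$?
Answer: $- \frac{1825}{2} \approx -912.5$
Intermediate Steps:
$G{\left(r \right)} = 3$
$A = 1$ ($A = -4 + 5 = 1$)
$v{\left(p,l \right)} = l$ ($v{\left(p,l \right)} = 1 l = l$)
$w{\left(t,u \right)} = - \frac{3 t}{4}$
$\left(w{\left(v{\left(-2 - 1,-2 \right)},-2 \right)} + 35\right) \left(-25\right) = \left(\left(- \frac{3}{4}\right) \left(-2\right) + 35\right) \left(-25\right) = \left(\frac{3}{2} + 35\right) \left(-25\right) = \frac{73}{2} \left(-25\right) = - \frac{1825}{2}$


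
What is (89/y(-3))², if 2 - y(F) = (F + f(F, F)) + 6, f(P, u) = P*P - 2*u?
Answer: 7921/256 ≈ 30.941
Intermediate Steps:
f(P, u) = P² - 2*u
y(F) = -4 + F - F² (y(F) = 2 - ((F + (F² - 2*F)) + 6) = 2 - ((F² - F) + 6) = 2 - (6 + F² - F) = 2 + (-6 + F - F²) = -4 + F - F²)
(89/y(-3))² = (89/(-4 - 3 - 1*(-3)²))² = (89/(-4 - 3 - 1*9))² = (89/(-4 - 3 - 9))² = (89/(-16))² = (89*(-1/16))² = (-89/16)² = 7921/256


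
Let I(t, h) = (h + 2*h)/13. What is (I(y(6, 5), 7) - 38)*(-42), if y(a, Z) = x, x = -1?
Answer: 19866/13 ≈ 1528.2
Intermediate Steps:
y(a, Z) = -1
I(t, h) = 3*h/13 (I(t, h) = (3*h)*(1/13) = 3*h/13)
(I(y(6, 5), 7) - 38)*(-42) = ((3/13)*7 - 38)*(-42) = (21/13 - 38)*(-42) = -473/13*(-42) = 19866/13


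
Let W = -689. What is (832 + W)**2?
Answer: 20449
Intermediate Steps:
(832 + W)**2 = (832 - 689)**2 = 143**2 = 20449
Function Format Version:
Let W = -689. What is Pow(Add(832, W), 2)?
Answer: 20449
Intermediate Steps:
Pow(Add(832, W), 2) = Pow(Add(832, -689), 2) = Pow(143, 2) = 20449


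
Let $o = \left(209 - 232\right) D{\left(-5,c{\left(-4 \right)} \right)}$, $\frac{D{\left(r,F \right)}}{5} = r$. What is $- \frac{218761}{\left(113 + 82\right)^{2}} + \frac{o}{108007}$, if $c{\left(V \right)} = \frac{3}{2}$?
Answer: $- \frac{23605854952}{4106966175} \approx -5.7478$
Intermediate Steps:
$c{\left(V \right)} = \frac{3}{2}$ ($c{\left(V \right)} = 3 \cdot \frac{1}{2} = \frac{3}{2}$)
$D{\left(r,F \right)} = 5 r$
$o = 575$ ($o = \left(209 - 232\right) 5 \left(-5\right) = \left(-23\right) \left(-25\right) = 575$)
$- \frac{218761}{\left(113 + 82\right)^{2}} + \frac{o}{108007} = - \frac{218761}{\left(113 + 82\right)^{2}} + \frac{575}{108007} = - \frac{218761}{195^{2}} + 575 \cdot \frac{1}{108007} = - \frac{218761}{38025} + \frac{575}{108007} = - \frac{23605854952}{4106966175}$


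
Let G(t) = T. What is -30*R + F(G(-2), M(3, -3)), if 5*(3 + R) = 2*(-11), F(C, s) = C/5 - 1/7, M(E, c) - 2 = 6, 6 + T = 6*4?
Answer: 7891/35 ≈ 225.46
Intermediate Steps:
T = 18 (T = -6 + 6*4 = -6 + 24 = 18)
G(t) = 18
M(E, c) = 8 (M(E, c) = 2 + 6 = 8)
F(C, s) = -1/7 + C/5 (F(C, s) = C*(1/5) - 1*1/7 = C/5 - 1/7 = -1/7 + C/5)
R = -37/5 (R = -3 + (2*(-11))/5 = -3 + (1/5)*(-22) = -3 - 22/5 = -37/5 ≈ -7.4000)
-30*R + F(G(-2), M(3, -3)) = -30*(-37/5) + (-1/7 + (1/5)*18) = 222 + (-1/7 + 18/5) = 222 + 121/35 = 7891/35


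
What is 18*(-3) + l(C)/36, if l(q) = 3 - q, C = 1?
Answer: -971/18 ≈ -53.944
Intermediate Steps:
18*(-3) + l(C)/36 = 18*(-3) + (3 - 1*1)/36 = -54 + (3 - 1)*(1/36) = -54 + 2*(1/36) = -54 + 1/18 = -971/18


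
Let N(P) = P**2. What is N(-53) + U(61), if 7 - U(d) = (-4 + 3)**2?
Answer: 2815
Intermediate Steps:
U(d) = 6 (U(d) = 7 - (-4 + 3)**2 = 7 - 1*(-1)**2 = 7 - 1*1 = 7 - 1 = 6)
N(-53) + U(61) = (-53)**2 + 6 = 2809 + 6 = 2815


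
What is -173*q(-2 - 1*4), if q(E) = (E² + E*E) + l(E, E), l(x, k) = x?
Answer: -11418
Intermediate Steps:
q(E) = E + 2*E² (q(E) = (E² + E*E) + E = (E² + E²) + E = 2*E² + E = E + 2*E²)
-173*q(-2 - 1*4) = -173*(-2 - 1*4)*(1 + 2*(-2 - 1*4)) = -173*(-2 - 4)*(1 + 2*(-2 - 4)) = -(-1038)*(1 + 2*(-6)) = -(-1038)*(1 - 12) = -(-1038)*(-11) = -173*66 = -11418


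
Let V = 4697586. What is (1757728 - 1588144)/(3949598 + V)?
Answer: 10599/540449 ≈ 0.019611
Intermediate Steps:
(1757728 - 1588144)/(3949598 + V) = (1757728 - 1588144)/(3949598 + 4697586) = 169584/8647184 = 169584*(1/8647184) = 10599/540449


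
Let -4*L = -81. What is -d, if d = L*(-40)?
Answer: 810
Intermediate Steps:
L = 81/4 (L = -¼*(-81) = 81/4 ≈ 20.250)
d = -810 (d = (81/4)*(-40) = -810)
-d = -1*(-810) = 810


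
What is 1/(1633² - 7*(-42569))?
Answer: 1/2964672 ≈ 3.3731e-7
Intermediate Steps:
1/(1633² - 7*(-42569)) = 1/(2666689 + 297983) = 1/2964672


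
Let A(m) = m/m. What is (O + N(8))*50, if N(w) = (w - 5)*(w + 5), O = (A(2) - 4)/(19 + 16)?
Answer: 13620/7 ≈ 1945.7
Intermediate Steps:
A(m) = 1
O = -3/35 (O = (1 - 4)/(19 + 16) = -3/35 ≈ -0.085714)
N(w) = (-5 + w)*(5 + w)
(O + N(8))*50 = (-3/35 + (-25 + 8²))*50 = (-3/35 + (-25 + 64))*50 = (-3/35 + 39)*50 = (1362/35)*50 = 13620/7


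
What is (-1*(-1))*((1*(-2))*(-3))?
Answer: 6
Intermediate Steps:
(-1*(-1))*((1*(-2))*(-3)) = 1*(-2*(-3)) = 1*6 = 6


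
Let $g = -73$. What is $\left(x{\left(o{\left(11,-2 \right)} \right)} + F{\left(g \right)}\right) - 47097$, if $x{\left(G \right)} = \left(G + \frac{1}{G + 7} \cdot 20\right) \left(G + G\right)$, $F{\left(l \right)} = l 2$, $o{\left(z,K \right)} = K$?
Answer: $-47251$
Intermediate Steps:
$F{\left(l \right)} = 2 l$
$x{\left(G \right)} = 2 G \left(G + \frac{20}{7 + G}\right)$ ($x{\left(G \right)} = \left(G + \frac{1}{7 + G} 20\right) 2 G = \left(G + \frac{20}{7 + G}\right) 2 G = 2 G \left(G + \frac{20}{7 + G}\right)$)
$\left(x{\left(o{\left(11,-2 \right)} \right)} + F{\left(g \right)}\right) - 47097 = \left(2 \left(-2\right) \frac{1}{7 - 2} \left(20 + \left(-2\right)^{2} + 7 \left(-2\right)\right) + 2 \left(-73\right)\right) - 47097 = \left(2 \left(-2\right) \frac{1}{5} \left(20 + 4 - 14\right) - 146\right) - 47097 = \left(2 \left(-2\right) \frac{1}{5} \cdot 10 - 146\right) - 47097 = \left(-8 - 146\right) - 47097 = -154 - 47097 = -47251$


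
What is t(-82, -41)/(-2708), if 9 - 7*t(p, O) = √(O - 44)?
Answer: -9/18956 + I*√85/18956 ≈ -0.00047478 + 0.00048637*I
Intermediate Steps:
t(p, O) = 9/7 - √(-44 + O)/7 (t(p, O) = 9/7 - √(O - 44)/7 = 9/7 - √(-44 + O)/7)
t(-82, -41)/(-2708) = (9/7 - √(-44 - 41)/7)/(-2708) = (9/7 - I*√85/7)*(-1/2708) = -9/18956 + I*√85/18956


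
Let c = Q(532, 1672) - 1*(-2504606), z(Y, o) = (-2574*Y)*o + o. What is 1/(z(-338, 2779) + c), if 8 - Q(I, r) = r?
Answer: 1/2420269069 ≈ 4.1318e-10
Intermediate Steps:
z(Y, o) = o - 2574*Y*o (z(Y, o) = -2574*Y*o + o = o - 2574*Y*o)
Q(I, r) = 8 - r
c = 2502942 (c = (8 - 1*1672) - 1*(-2504606) = (8 - 1672) + 2504606 = -1664 + 2504606 = 2502942)
1/(z(-338, 2779) + c) = 1/(2779*(1 - 2574*(-338)) + 2502942) = 1/(2779*(1 + 870012) + 2502942) = 1/(2779*870013 + 2502942) = 1/(2417766127 + 2502942) = 1/2420269069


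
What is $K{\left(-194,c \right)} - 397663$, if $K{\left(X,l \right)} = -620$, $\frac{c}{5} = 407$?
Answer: $-398283$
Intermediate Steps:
$c = 2035$ ($c = 5 \cdot 407 = 2035$)
$K{\left(-194,c \right)} - 397663 = -620 - 397663 = -398283$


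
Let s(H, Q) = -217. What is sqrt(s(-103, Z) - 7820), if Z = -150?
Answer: 3*I*sqrt(893) ≈ 89.649*I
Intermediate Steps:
sqrt(s(-103, Z) - 7820) = sqrt(-217 - 7820) = sqrt(-8037) = 3*I*sqrt(893)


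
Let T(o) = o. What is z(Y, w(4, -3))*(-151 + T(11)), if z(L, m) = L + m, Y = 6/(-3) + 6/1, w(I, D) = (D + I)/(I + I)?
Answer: -1155/2 ≈ -577.50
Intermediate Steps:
w(I, D) = (D + I)/(2*I) (w(I, D) = (D + I)/((2*I)) = (D + I)*(1/(2*I)) = (D + I)/(2*I))
Y = 4 (Y = 6*(-⅓) + 6*1 = -2 + 6 = 4)
z(Y, w(4, -3))*(-151 + T(11)) = (4 + (½)*(-3 + 4)/4)*(-151 + 11) = (4 + (½)*(¼)*1)*(-140) = (4 + ⅛)*(-140) = (33/8)*(-140) = -1155/2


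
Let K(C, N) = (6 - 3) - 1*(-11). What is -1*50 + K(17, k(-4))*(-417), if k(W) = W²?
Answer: -5888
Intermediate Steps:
K(C, N) = 14 (K(C, N) = 3 + 11 = 14)
-1*50 + K(17, k(-4))*(-417) = -1*50 + 14*(-417) = -50 - 5838 = -5888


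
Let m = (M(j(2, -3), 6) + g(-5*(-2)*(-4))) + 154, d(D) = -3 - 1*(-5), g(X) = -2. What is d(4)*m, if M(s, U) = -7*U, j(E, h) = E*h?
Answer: 220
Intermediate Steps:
d(D) = 2 (d(D) = -3 + 5 = 2)
m = 110 (m = (-7*6 - 2) + 154 = (-42 - 2) + 154 = -44 + 154 = 110)
d(4)*m = 2*110 = 220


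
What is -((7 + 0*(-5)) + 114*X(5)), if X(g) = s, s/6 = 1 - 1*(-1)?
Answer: -1375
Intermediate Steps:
s = 12 (s = 6*(1 - 1*(-1)) = 6*(1 + 1) = 6*2 = 12)
X(g) = 12
-((7 + 0*(-5)) + 114*X(5)) = -((7 + 0*(-5)) + 114*12) = -((7 + 0) + 1368) = -(7 + 1368) = -1*1375 = -1375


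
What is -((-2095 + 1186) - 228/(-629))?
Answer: 571533/629 ≈ 908.64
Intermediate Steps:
-((-2095 + 1186) - 228/(-629)) = -(-909 - 228*(-1/629)) = -(-909 + 228/629) = -1*(-571533/629) = 571533/629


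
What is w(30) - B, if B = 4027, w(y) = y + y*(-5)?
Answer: -4147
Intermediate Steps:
w(y) = -4*y (w(y) = y - 5*y = -4*y)
w(30) - B = -4*30 - 1*4027 = -120 - 4027 = -4147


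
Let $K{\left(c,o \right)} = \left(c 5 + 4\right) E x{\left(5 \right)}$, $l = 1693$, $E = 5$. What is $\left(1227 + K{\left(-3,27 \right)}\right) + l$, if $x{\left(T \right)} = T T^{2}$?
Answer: $-3955$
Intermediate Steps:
$x{\left(T \right)} = T^{3}$
$K{\left(c,o \right)} = 2500 + 3125 c$ ($K{\left(c,o \right)} = \left(c 5 + 4\right) 5 \cdot 5^{3} = \left(5 c + 4\right) 5 \cdot 125 = \left(4 + 5 c\right) 5 \cdot 125 = \left(20 + 25 c\right) 125 = 2500 + 3125 c$)
$\left(1227 + K{\left(-3,27 \right)}\right) + l = \left(1227 + \left(2500 + 3125 \left(-3\right)\right)\right) + 1693 = \left(1227 + \left(2500 - 9375\right)\right) + 1693 = \left(1227 - 6875\right) + 1693 = -5648 + 1693 = -3955$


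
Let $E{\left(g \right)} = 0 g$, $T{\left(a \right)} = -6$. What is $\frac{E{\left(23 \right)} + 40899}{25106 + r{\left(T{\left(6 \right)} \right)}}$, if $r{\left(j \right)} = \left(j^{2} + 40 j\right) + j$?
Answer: $\frac{40899}{24896} \approx 1.6428$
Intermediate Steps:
$E{\left(g \right)} = 0$
$r{\left(j \right)} = j^{2} + 41 j$
$\frac{E{\left(23 \right)} + 40899}{25106 + r{\left(T{\left(6 \right)} \right)}} = \frac{0 + 40899}{25106 - 6 \left(41 - 6\right)} = \frac{40899}{25106 - 210} = \frac{40899}{24896}$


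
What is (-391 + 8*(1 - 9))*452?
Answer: -205660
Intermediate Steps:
(-391 + 8*(1 - 9))*452 = (-391 + 8*(-8))*452 = (-391 - 64)*452 = -455*452 = -205660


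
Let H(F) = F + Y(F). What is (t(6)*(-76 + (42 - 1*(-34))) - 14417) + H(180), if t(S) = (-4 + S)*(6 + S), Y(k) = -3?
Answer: -14240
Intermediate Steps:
H(F) = -3 + F (H(F) = F - 3 = -3 + F)
(t(6)*(-76 + (42 - 1*(-34))) - 14417) + H(180) = ((-24 + 6² + 2*6)*(-76 + (42 - 1*(-34))) - 14417) + (-3 + 180) = ((-24 + 36 + 12)*(-76 + (42 + 34)) - 14417) + 177 = (24*(-76 + 76) - 14417) + 177 = (24*0 - 14417) + 177 = (0 - 14417) + 177 = -14417 + 177 = -14240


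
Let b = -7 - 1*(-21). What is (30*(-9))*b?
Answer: -3780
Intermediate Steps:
b = 14 (b = -7 + 21 = 14)
(30*(-9))*b = (30*(-9))*14 = -270*14 = -3780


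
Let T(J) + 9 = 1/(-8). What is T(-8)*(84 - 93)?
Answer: 657/8 ≈ 82.125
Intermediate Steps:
T(J) = -73/8 (T(J) = -9 + 1/(-8) = -9 - ⅛ = -73/8)
T(-8)*(84 - 93) = -73*(84 - 93)/8 = -73/8*(-9) = 657/8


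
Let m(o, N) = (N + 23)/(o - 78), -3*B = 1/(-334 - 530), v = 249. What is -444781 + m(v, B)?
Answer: -197141112575/443232 ≈ -4.4478e+5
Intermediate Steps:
B = 1/2592 (B = -1/(3*(-334 - 530)) = -⅓/(-864) = -⅓*(-1/864) = 1/2592 ≈ 0.00038580)
m(o, N) = (23 + N)/(-78 + o)
-444781 + m(v, B) = -444781 + (23 + 1/2592)/(-78 + 249) = -444781 + (59617/2592)/171 = -444781 + (1/171)*(59617/2592) = -444781 + 59617/443232 = -197141112575/443232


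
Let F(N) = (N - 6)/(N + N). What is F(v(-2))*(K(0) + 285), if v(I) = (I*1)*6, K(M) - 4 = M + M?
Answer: 867/4 ≈ 216.75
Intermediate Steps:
K(M) = 4 + 2*M (K(M) = 4 + (M + M) = 4 + 2*M)
v(I) = 6*I (v(I) = I*6 = 6*I)
F(N) = (-6 + N)/(2*N) (F(N) = (-6 + N)/((2*N)) = (-6 + N)*(1/(2*N)) = (-6 + N)/(2*N))
F(v(-2))*(K(0) + 285) = ((-6 + 6*(-2))/(2*((6*(-2)))))*((4 + 2*0) + 285) = ((1/2)*(-6 - 12)/(-12))*((4 + 0) + 285) = ((1/2)*(-1/12)*(-18))*(4 + 285) = (3/4)*289 = 867/4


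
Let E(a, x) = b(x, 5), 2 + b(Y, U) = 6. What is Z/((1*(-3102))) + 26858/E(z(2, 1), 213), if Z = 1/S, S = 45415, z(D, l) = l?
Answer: 472960416142/70438665 ≈ 6714.5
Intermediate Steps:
b(Y, U) = 4 (b(Y, U) = -2 + 6 = 4)
E(a, x) = 4
Z = 1/45415 ≈ 2.2019e-5
Z/((1*(-3102))) + 26858/E(z(2, 1), 213) = 1/(45415*((1*(-3102)))) + 26858/4 = (1/45415)/(-3102) + 26858*(1/4) = (1/45415)*(-1/3102) + 13429/2 = -1/140877330 + 13429/2 = 472960416142/70438665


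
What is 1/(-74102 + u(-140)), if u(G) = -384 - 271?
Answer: -1/74757 ≈ -1.3377e-5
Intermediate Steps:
u(G) = -655
1/(-74102 + u(-140)) = 1/(-74102 - 655) = 1/(-74757) = -1/74757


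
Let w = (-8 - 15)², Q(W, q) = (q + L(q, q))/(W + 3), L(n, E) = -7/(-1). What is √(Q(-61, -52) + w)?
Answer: √1782166/58 ≈ 23.017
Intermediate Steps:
L(n, E) = 7 (L(n, E) = -7*(-1) = 7)
Q(W, q) = (7 + q)/(3 + W) (Q(W, q) = (q + 7)/(W + 3) = (7 + q)/(3 + W))
w = 529 (w = (-23)² = 529)
√(Q(-61, -52) + w) = √((7 - 52)/(3 - 61) + 529) = √(-45/(-58) + 529) = √(-1/58*(-45) + 529) = √(45/58 + 529) = √(30727/58) = √1782166/58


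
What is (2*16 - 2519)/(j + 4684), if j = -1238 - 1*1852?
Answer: -2487/1594 ≈ -1.5602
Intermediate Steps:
j = -3090 (j = -1238 - 1852 = -3090)
(2*16 - 2519)/(j + 4684) = (2*16 - 2519)/(-3090 + 4684) = (32 - 2519)/1594 = -2487*1/1594 = -2487/1594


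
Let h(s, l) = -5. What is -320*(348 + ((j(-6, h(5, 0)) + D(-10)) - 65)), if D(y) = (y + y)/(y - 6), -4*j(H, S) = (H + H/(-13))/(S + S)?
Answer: -1181904/13 ≈ -90916.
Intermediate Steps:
j(H, S) = -3*H/(26*S) (j(H, S) = -(H + H/(-13))/(4*(S + S)) = -(H + H*(-1/13))/(4*(2*S)) = -(H - H/13)*1/(2*S)/4 = -12*H/13*1/(2*S)/4 = -3*H/(26*S))
D(y) = 2*y/(-6 + y) (D(y) = (2*y)/(-6 + y) = 2*y/(-6 + y))
-320*(348 + ((j(-6, h(5, 0)) + D(-10)) - 65)) = -320*(348 + ((-3/26*(-6)/(-5) + 2*(-10)/(-6 - 10)) - 65)) = -320*(348 + ((-3/26*(-6)*(-⅕) + 2*(-10)/(-16)) - 65)) = -320*(348 + ((-9/65 + 2*(-10)*(-1/16)) - 65)) = -320*(348 + ((-9/65 + 5/4) - 65)) = -320*(348 + (289/260 - 65)) = -320*(348 - 16611/260) = -320*73869/260 = -1181904/13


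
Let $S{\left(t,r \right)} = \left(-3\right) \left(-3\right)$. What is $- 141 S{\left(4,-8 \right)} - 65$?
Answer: $-1334$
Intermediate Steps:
$S{\left(t,r \right)} = 9$
$- 141 S{\left(4,-8 \right)} - 65 = \left(-141\right) 9 - 65 = -1269 - 65 = -1334$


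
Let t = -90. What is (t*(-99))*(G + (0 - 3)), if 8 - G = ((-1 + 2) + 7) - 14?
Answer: 98010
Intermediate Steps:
G = 14 (G = 8 - (((-1 + 2) + 7) - 14) = 8 - ((1 + 7) - 14) = 8 - (8 - 14) = 8 - 1*(-6) = 8 + 6 = 14)
(t*(-99))*(G + (0 - 3)) = (-90*(-99))*(14 + (0 - 3)) = 8910*(14 - 3) = 8910*11 = 98010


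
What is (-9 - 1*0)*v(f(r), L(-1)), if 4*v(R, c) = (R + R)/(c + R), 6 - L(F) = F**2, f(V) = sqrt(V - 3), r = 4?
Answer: -3/4 ≈ -0.75000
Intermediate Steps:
f(V) = sqrt(-3 + V)
L(F) = 6 - F**2
v(R, c) = R/(2*(R + c)) (v(R, c) = ((R + R)/(c + R))/4 = ((2*R)/(R + c))/4 = (2*R/(R + c))/4 = R/(2*(R + c)))
(-9 - 1*0)*v(f(r), L(-1)) = (-9 - 1*0)*(sqrt(-3 + 4)/(2*(sqrt(-3 + 4) + (6 - 1*(-1)**2)))) = (-9 + 0)*(sqrt(1)/(2*(sqrt(1) + (6 - 1*1)))) = -9/(2*(1 + (6 - 1))) = -9/(2*(1 + 5)) = -9/(2*6) = -9*1/12 = -3/4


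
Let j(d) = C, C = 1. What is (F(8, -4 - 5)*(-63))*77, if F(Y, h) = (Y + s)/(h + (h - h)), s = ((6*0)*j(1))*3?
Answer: 4312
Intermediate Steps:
j(d) = 1
s = 0 (s = ((6*0)*1)*3 = (0*1)*3 = 0*3 = 0)
F(Y, h) = Y/h (F(Y, h) = (Y + 0)/(h + (h - h)) = Y/(h + 0) = Y/h)
(F(8, -4 - 5)*(-63))*77 = ((8/(-4 - 5))*(-63))*77 = ((8/(-9))*(-63))*77 = ((8*(-⅑))*(-63))*77 = -8/9*(-63)*77 = 56*77 = 4312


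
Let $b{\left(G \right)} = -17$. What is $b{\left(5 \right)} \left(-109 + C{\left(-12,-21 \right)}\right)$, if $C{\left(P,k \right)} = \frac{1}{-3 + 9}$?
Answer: $\frac{11101}{6} \approx 1850.2$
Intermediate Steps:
$C{\left(P,k \right)} = \frac{1}{6}$
$b{\left(5 \right)} \left(-109 + C{\left(-12,-21 \right)}\right) = - 17 \left(-109 + \frac{1}{6}\right) = \left(-17\right) \left(- \frac{653}{6}\right) = \frac{11101}{6}$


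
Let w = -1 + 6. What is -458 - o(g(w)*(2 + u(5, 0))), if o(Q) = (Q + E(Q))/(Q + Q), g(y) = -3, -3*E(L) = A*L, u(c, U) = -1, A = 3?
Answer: -458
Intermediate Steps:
E(L) = -L
w = 5
o(Q) = 0 (o(Q) = (Q - Q)/(Q + Q) = 0/((2*Q)) = 0*(1/(2*Q)) = 0)
-458 - o(g(w)*(2 + u(5, 0))) = -458 - 1*0 = -458 + 0 = -458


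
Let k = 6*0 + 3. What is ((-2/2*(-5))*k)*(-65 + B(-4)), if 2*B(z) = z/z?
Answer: -1935/2 ≈ -967.50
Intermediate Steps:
B(z) = ½ (B(z) = (z/z)/2 = (½)*1 = ½)
k = 3 (k = 0 + 3 = 3)
((-2/2*(-5))*k)*(-65 + B(-4)) = ((-2/2*(-5))*3)*(-65 + ½) = ((-2*½*(-5))*3)*(-129/2) = (-1*(-5)*3)*(-129/2) = (5*3)*(-129/2) = 15*(-129/2) = -1935/2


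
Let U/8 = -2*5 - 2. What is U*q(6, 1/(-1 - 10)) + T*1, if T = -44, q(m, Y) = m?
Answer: -620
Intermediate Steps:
U = -96 (U = 8*(-2*5 - 2) = 8*(-10 - 2) = 8*(-12) = -96)
U*q(6, 1/(-1 - 10)) + T*1 = -96*6 - 44*1 = -576 - 44 = -620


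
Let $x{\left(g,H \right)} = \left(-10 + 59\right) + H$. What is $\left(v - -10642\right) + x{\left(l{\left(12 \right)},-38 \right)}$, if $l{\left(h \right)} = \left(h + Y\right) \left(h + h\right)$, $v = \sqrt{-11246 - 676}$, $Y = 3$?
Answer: $10653 + i \sqrt{11922} \approx 10653.0 + 109.19 i$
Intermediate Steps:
$v = i \sqrt{11922}$ ($v = \sqrt{-11922} = i \sqrt{11922} \approx 109.19 i$)
$l{\left(h \right)} = 2 h \left(3 + h\right)$ ($l{\left(h \right)} = \left(h + 3\right) \left(h + h\right) = \left(3 + h\right) 2 h = 2 h \left(3 + h\right)$)
$x{\left(g,H \right)} = 49 + H$
$\left(v - -10642\right) + x{\left(l{\left(12 \right)},-38 \right)} = \left(i \sqrt{11922} - -10642\right) + \left(49 - 38\right) = \left(i \sqrt{11922} + 10642\right) + 11 = \left(10642 + i \sqrt{11922}\right) + 11 = 10653 + i \sqrt{11922}$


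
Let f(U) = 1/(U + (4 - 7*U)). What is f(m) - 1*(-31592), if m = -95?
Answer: 18133809/574 ≈ 31592.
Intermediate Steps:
f(U) = 1/(4 - 6*U)
f(m) - 1*(-31592) = -1/(-4 + 6*(-95)) - 1*(-31592) = -1/(-4 - 570) + 31592 = -1/(-574) + 31592 = -1*(-1/574) + 31592 = 1/574 + 31592 = 18133809/574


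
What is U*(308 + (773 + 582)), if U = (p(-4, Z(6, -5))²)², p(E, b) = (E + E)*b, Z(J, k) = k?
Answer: 4257280000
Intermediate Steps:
p(E, b) = 2*E*b (p(E, b) = (2*E)*b = 2*E*b)
U = 2560000 (U = ((2*(-4)*(-5))²)² = (40²)² = 1600² = 2560000)
U*(308 + (773 + 582)) = 2560000*(308 + (773 + 582)) = 2560000*(308 + 1355) = 2560000*1663 = 4257280000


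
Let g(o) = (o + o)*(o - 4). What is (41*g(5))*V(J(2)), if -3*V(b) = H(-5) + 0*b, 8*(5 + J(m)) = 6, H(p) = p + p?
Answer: 4100/3 ≈ 1366.7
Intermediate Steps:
H(p) = 2*p
J(m) = -17/4 (J(m) = -5 + (⅛)*6 = -5 + ¾ = -17/4)
g(o) = 2*o*(-4 + o) (g(o) = (2*o)*(-4 + o) = 2*o*(-4 + o))
V(b) = 10/3 (V(b) = -(2*(-5) + 0*b)/3 = -(-10 + 0)/3 = -⅓*(-10) = 10/3)
(41*g(5))*V(J(2)) = (41*(2*5*(-4 + 5)))*(10/3) = (41*(2*5*1))*(10/3) = (41*10)*(10/3) = 410*(10/3) = 4100/3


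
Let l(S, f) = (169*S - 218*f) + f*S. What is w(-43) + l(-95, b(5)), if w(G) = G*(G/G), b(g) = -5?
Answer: -14533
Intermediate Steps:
l(S, f) = -218*f + 169*S + S*f (l(S, f) = (-218*f + 169*S) + S*f = -218*f + 169*S + S*f)
w(G) = G (w(G) = G*1 = G)
w(-43) + l(-95, b(5)) = -43 + (-218*(-5) + 169*(-95) - 95*(-5)) = -43 + (1090 - 16055 + 475) = -43 - 14490 = -14533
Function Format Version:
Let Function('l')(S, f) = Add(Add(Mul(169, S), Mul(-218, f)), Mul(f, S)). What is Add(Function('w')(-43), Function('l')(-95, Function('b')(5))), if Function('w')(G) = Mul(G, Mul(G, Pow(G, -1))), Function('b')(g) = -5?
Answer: -14533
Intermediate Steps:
Function('l')(S, f) = Add(Mul(-218, f), Mul(169, S), Mul(S, f)) (Function('l')(S, f) = Add(Add(Mul(-218, f), Mul(169, S)), Mul(S, f)) = Add(Mul(-218, f), Mul(169, S), Mul(S, f)))
Function('w')(G) = G (Function('w')(G) = Mul(G, 1) = G)
Add(Function('w')(-43), Function('l')(-95, Function('b')(5))) = Add(-43, Add(Mul(-218, -5), Mul(169, -95), Mul(-95, -5))) = Add(-43, Add(1090, -16055, 475)) = Add(-43, -14490) = -14533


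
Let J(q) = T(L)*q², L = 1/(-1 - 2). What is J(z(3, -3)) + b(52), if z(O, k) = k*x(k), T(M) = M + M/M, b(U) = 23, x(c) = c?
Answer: 77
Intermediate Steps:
L = -⅓ (L = 1/(-3) = -⅓ ≈ -0.33333)
T(M) = 1 + M (T(M) = M + 1 = 1 + M)
z(O, k) = k² (z(O, k) = k*k = k²)
J(q) = 2*q²/3 (J(q) = (1 - ⅓)*q² = 2*q²/3)
J(z(3, -3)) + b(52) = 2*((-3)²)²/3 + 23 = (⅔)*9² + 23 = (⅔)*81 + 23 = 54 + 23 = 77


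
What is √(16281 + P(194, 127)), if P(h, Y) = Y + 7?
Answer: 7*√335 ≈ 128.12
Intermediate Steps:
P(h, Y) = 7 + Y
√(16281 + P(194, 127)) = √(16281 + (7 + 127)) = √(16281 + 134) = √16415 = 7*√335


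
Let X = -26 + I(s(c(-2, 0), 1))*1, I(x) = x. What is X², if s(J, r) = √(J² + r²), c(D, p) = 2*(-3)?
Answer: (26 - √37)² ≈ 396.70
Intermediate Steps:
c(D, p) = -6
X = -26 + √37 (X = -26 + √((-6)² + 1²)*1 = -26 + √(36 + 1)*1 = -26 + √37*1 = -26 + √37 ≈ -19.917)
X² = (-26 + √37)²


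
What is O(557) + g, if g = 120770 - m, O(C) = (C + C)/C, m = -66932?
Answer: 187704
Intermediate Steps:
O(C) = 2 (O(C) = (2*C)/C = 2)
g = 187702 (g = 120770 - 1*(-66932) = 120770 + 66932 = 187702)
O(557) + g = 2 + 187702 = 187704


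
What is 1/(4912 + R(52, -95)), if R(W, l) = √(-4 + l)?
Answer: 4912/24127843 - 3*I*√11/24127843 ≈ 0.00020358 - 4.1238e-7*I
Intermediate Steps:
1/(4912 + R(52, -95)) = 1/(4912 + √(-4 - 95)) = 1/(4912 + √(-99)) = 1/(4912 + 3*I*√11)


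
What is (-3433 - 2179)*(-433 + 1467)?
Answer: -5802808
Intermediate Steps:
(-3433 - 2179)*(-433 + 1467) = -5612*1034 = -5802808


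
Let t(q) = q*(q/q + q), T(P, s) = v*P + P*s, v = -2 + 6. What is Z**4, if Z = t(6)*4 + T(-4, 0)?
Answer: 533794816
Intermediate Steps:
v = 4
T(P, s) = 4*P + P*s
t(q) = q*(1 + q)
Z = 152 (Z = (6*(1 + 6))*4 - 4*(4 + 0) = (6*7)*4 - 4*4 = 42*4 - 16 = 168 - 16 = 152)
Z**4 = 152**4 = 533794816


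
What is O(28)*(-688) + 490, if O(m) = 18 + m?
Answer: -31158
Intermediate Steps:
O(28)*(-688) + 490 = (18 + 28)*(-688) + 490 = 46*(-688) + 490 = -31648 + 490 = -31158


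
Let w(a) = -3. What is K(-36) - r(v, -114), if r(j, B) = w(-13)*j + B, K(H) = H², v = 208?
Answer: 2034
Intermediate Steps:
r(j, B) = B - 3*j (r(j, B) = -3*j + B = B - 3*j)
K(-36) - r(v, -114) = (-36)² - (-114 - 3*208) = 1296 - (-114 - 624) = 1296 - 1*(-738) = 1296 + 738 = 2034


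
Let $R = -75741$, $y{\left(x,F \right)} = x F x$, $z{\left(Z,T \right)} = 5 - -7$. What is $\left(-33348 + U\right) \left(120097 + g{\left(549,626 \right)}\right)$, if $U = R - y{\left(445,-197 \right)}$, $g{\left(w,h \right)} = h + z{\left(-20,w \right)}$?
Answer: $4696813169460$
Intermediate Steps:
$z{\left(Z,T \right)} = 12$ ($z{\left(Z,T \right)} = 5 + 7 = 12$)
$y{\left(x,F \right)} = F x^{2}$ ($y{\left(x,F \right)} = F x x = F x^{2}$)
$g{\left(w,h \right)} = 12 + h$ ($g{\left(w,h \right)} = h + 12 = 12 + h$)
$U = 38935184$ ($U = -75741 - - 197 \cdot 445^{2} = -75741 - \left(-197\right) 198025 = -75741 - -39010925 = -75741 + 39010925 = 38935184$)
$\left(-33348 + U\right) \left(120097 + g{\left(549,626 \right)}\right) = \left(-33348 + 38935184\right) \left(120097 + \left(12 + 626\right)\right) = 38901836 \left(120097 + 638\right) = 38901836 \cdot 120735 = 4696813169460$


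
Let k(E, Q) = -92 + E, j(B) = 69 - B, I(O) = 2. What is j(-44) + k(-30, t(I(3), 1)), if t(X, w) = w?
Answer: -9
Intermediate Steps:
j(-44) + k(-30, t(I(3), 1)) = (69 - 1*(-44)) + (-92 - 30) = (69 + 44) - 122 = 113 - 122 = -9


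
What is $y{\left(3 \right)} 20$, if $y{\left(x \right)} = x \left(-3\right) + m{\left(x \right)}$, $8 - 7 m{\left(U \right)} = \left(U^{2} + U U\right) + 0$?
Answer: $- \frac{1460}{7} \approx -208.57$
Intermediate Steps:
$m{\left(U \right)} = \frac{8}{7} - \frac{2 U^{2}}{7}$ ($m{\left(U \right)} = \frac{8}{7} - \frac{\left(U^{2} + U U\right) + 0}{7} = \frac{8}{7} - \frac{\left(U^{2} + U^{2}\right) + 0}{7} = \frac{8}{7} - \frac{2 U^{2} + 0}{7} = \frac{8}{7} - \frac{2 U^{2}}{7}$)
$y{\left(x \right)} = \frac{8}{7} - 3 x - \frac{2 x^{2}}{7}$ ($y{\left(x \right)} = x \left(-3\right) - \left(- \frac{8}{7} + \frac{2 x^{2}}{7}\right) = - 3 x - \left(- \frac{8}{7} + \frac{2 x^{2}}{7}\right) = \frac{8}{7} - 3 x - \frac{2 x^{2}}{7}$)
$y{\left(3 \right)} 20 = \left(\frac{8}{7} - 9 - \frac{2 \cdot 3^{2}}{7}\right) 20 = \left(\frac{8}{7} - 9 - \frac{18}{7}\right) 20 = \left(- \frac{73}{7}\right) 20 = - \frac{1460}{7}$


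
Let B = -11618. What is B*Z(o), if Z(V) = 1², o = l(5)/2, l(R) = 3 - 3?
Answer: -11618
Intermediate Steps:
l(R) = 0
o = 0 (o = 0/2 = 0*(½) = 0)
Z(V) = 1
B*Z(o) = -11618*1 = -11618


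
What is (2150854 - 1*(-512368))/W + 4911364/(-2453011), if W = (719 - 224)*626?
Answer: 227774022671/34550659935 ≈ 6.5925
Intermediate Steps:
W = 309870 (W = 495*626 = 309870)
(2150854 - 1*(-512368))/W + 4911364/(-2453011) = (2150854 - 1*(-512368))/309870 + 4911364/(-2453011) = (2150854 + 512368)*(1/309870) + 4911364*(-1/2453011) = 2663222*(1/309870) - 4911364/2453011 = 1331611/154935 - 4911364/2453011 = 227774022671/34550659935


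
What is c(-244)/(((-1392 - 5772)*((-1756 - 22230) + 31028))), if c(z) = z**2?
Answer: -7442/6306111 ≈ -0.0011801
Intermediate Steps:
c(-244)/(((-1392 - 5772)*((-1756 - 22230) + 31028))) = (-244)**2/(((-1392 - 5772)*((-1756 - 22230) + 31028))) = 59536/((-7164*(-23986 + 31028))) = 59536/((-7164*7042)) = 59536/(-50448888) = 59536*(-1/50448888) = -7442/6306111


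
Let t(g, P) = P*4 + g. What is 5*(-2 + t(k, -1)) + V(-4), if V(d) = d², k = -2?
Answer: -24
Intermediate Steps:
t(g, P) = g + 4*P (t(g, P) = 4*P + g = g + 4*P)
5*(-2 + t(k, -1)) + V(-4) = 5*(-2 + (-2 + 4*(-1))) + (-4)² = 5*(-2 + (-2 - 4)) + 16 = 5*(-2 - 6) + 16 = 5*(-8) + 16 = -40 + 16 = -24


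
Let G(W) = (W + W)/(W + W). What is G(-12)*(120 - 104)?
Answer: 16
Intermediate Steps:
G(W) = 1 (G(W) = (2*W)/((2*W)) = (2*W)*(1/(2*W)) = 1)
G(-12)*(120 - 104) = 1*(120 - 104) = 1*16 = 16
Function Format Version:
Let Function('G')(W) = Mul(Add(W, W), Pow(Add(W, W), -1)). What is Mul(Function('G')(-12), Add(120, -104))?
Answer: 16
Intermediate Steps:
Function('G')(W) = 1 (Function('G')(W) = Mul(Mul(2, W), Pow(Mul(2, W), -1)) = Mul(Mul(2, W), Mul(Rational(1, 2), Pow(W, -1))) = 1)
Mul(Function('G')(-12), Add(120, -104)) = Mul(1, Add(120, -104)) = Mul(1, 16) = 16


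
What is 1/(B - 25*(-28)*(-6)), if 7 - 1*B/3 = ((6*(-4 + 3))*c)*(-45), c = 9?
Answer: -1/11469 ≈ -8.7192e-5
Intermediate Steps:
B = -7269 (B = 21 - 3*(6*(-4 + 3))*9*(-45) = 21 - 3*(6*(-1))*9*(-45) = 21 - 3*(-6*9)*(-45) = 21 - (-162)*(-45) = 21 - 3*2430 = 21 - 7290 = -7269)
1/(B - 25*(-28)*(-6)) = 1/(-7269 - 25*(-28)*(-6)) = 1/(-7269 + 700*(-6)) = 1/(-7269 - 4200) = 1/(-11469) = -1/11469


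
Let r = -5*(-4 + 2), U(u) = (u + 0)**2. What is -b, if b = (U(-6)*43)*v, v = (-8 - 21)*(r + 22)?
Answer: 1436544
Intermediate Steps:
U(u) = u**2
r = 10 (r = -5*(-2) = 10)
v = -928 (v = (-8 - 21)*(10 + 22) = -29*32 = -928)
b = -1436544 (b = ((-6)**2*43)*(-928) = (36*43)*(-928) = 1548*(-928) = -1436544)
-b = -1*(-1436544) = 1436544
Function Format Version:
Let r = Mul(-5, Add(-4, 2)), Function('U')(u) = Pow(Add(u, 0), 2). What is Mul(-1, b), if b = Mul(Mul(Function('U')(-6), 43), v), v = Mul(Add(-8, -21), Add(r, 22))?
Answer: 1436544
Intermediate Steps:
Function('U')(u) = Pow(u, 2)
r = 10 (r = Mul(-5, -2) = 10)
v = -928 (v = Mul(Add(-8, -21), Add(10, 22)) = Mul(-29, 32) = -928)
b = -1436544 (b = Mul(Mul(Pow(-6, 2), 43), -928) = Mul(Mul(36, 43), -928) = Mul(1548, -928) = -1436544)
Mul(-1, b) = Mul(-1, -1436544) = 1436544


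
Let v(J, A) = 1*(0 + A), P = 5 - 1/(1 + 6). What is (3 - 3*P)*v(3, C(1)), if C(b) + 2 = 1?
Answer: 81/7 ≈ 11.571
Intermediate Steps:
P = 34/7 (P = 5 - 1/7 = 5 - 1*⅐ = 5 - ⅐ = 34/7 ≈ 4.8571)
C(b) = -1 (C(b) = -2 + 1 = -1)
v(J, A) = A (v(J, A) = 1*A = A)
(3 - 3*P)*v(3, C(1)) = (3 - 3*34/7)*(-1) = (3 - 102/7)*(-1) = -81/7*(-1) = 81/7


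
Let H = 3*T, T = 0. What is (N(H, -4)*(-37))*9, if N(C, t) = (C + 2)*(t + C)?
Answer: 2664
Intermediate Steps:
H = 0 (H = 3*0 = 0)
N(C, t) = (2 + C)*(C + t)
(N(H, -4)*(-37))*9 = ((0**2 + 2*0 + 2*(-4) + 0*(-4))*(-37))*9 = ((0 + 0 - 8 + 0)*(-37))*9 = -8*(-37)*9 = 296*9 = 2664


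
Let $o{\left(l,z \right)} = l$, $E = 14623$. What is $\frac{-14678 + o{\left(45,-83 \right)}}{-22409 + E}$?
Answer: $\frac{14633}{7786} \approx 1.8794$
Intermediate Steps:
$\frac{-14678 + o{\left(45,-83 \right)}}{-22409 + E} = \frac{-14678 + 45}{-22409 + 14623} = - \frac{14633}{-7786} = \left(-14633\right) \left(- \frac{1}{7786}\right) = \frac{14633}{7786}$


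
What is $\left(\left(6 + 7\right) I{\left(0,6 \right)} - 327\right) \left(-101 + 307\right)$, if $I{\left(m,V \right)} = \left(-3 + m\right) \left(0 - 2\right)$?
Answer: $-51294$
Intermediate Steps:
$I{\left(m,V \right)} = 6 - 2 m$ ($I{\left(m,V \right)} = \left(-3 + m\right) \left(-2\right) = 6 - 2 m$)
$\left(\left(6 + 7\right) I{\left(0,6 \right)} - 327\right) \left(-101 + 307\right) = \left(\left(6 + 7\right) \left(6 - 0\right) - 327\right) \left(-101 + 307\right) = \left(13 \left(6 + 0\right) - 327\right) 206 = \left(13 \cdot 6 - 327\right) 206 = \left(78 - 327\right) 206 = \left(-249\right) 206 = -51294$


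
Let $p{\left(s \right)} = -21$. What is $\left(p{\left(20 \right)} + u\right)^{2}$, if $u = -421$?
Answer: $195364$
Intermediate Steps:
$\left(p{\left(20 \right)} + u\right)^{2} = \left(-21 - 421\right)^{2} = \left(-442\right)^{2} = 195364$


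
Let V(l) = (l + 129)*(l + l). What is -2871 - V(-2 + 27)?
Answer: -10571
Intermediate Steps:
V(l) = 2*l*(129 + l) (V(l) = (129 + l)*(2*l) = 2*l*(129 + l))
-2871 - V(-2 + 27) = -2871 - 2*(-2 + 27)*(129 + (-2 + 27)) = -2871 - 2*25*(129 + 25) = -2871 - 2*25*154 = -2871 - 1*7700 = -2871 - 7700 = -10571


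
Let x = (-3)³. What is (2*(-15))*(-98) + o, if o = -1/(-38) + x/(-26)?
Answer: 726443/247 ≈ 2941.1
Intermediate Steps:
x = -27
o = 263/247 (o = -1/(-38) - 27/(-26) = -1*(-1/38) - 27*(-1/26) = 1/38 + 27/26 = 263/247 ≈ 1.0648)
(2*(-15))*(-98) + o = (2*(-15))*(-98) + 263/247 = -30*(-98) + 263/247 = 2940 + 263/247 = 726443/247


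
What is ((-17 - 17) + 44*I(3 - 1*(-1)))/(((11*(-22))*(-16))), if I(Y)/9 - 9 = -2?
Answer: 1369/1936 ≈ 0.70713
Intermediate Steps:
I(Y) = 63 (I(Y) = 81 + 9*(-2) = 81 - 18 = 63)
((-17 - 17) + 44*I(3 - 1*(-1)))/(((11*(-22))*(-16))) = ((-17 - 17) + 44*63)/(((11*(-22))*(-16))) = (-34 + 2772)/((-242*(-16))) = 2738/3872 = 2738*(1/3872) = 1369/1936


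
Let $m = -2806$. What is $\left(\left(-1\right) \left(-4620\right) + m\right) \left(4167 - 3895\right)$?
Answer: $493408$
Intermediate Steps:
$\left(\left(-1\right) \left(-4620\right) + m\right) \left(4167 - 3895\right) = \left(\left(-1\right) \left(-4620\right) - 2806\right) \left(4167 - 3895\right) = \left(4620 - 2806\right) 272 = 1814 \cdot 272 = 493408$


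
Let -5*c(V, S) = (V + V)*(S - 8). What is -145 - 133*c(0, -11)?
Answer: -145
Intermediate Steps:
c(V, S) = -2*V*(-8 + S)/5 (c(V, S) = -(V + V)*(S - 8)/5 = -2*V*(-8 + S)/5)
-145 - 133*c(0, -11) = -145 - 266*0*(8 - 1*(-11))/5 = -145 - 266*0*(8 + 11)/5 = -145 - 266*0*19/5 = -145 - 133*0 = -145 + 0 = -145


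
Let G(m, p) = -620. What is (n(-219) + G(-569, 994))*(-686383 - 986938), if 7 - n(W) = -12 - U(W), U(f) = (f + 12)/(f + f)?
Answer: 146711765317/146 ≈ 1.0049e+9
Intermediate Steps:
U(f) = (12 + f)/(2*f) (U(f) = (12 + f)/((2*f)) = (12 + f)*(1/(2*f)) = (12 + f)/(2*f))
n(W) = 19 + (12 + W)/(2*W) (n(W) = 7 - (-12 - (12 + W)/(2*W)) = 7 + (12 + (12 + W)/(2*W)) = 19 + (12 + W)/(2*W))
(n(-219) + G(-569, 994))*(-686383 - 986938) = ((39/2 + 6/(-219)) - 620)*(-686383 - 986938) = ((39/2 + 6*(-1/219)) - 620)*(-1673321) = ((39/2 - 2/73) - 620)*(-1673321) = (2843/146 - 620)*(-1673321) = -87677/146*(-1673321) = 146711765317/146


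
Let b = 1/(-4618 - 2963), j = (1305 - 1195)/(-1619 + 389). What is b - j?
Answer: 9252/103607 ≈ 0.089299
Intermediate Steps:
j = -11/123 (j = 110/(-1230) = 110*(-1/1230) = -11/123 ≈ -0.089431)
b = -1/7581 (b = 1/(-7581) = -1/7581 ≈ -0.00013191)
b - j = -1/7581 - 1*(-11/123) = -1/7581 + 11/123 = 9252/103607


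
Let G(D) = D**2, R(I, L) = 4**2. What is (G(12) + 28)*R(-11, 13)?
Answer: 2752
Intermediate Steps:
R(I, L) = 16
(G(12) + 28)*R(-11, 13) = (12**2 + 28)*16 = (144 + 28)*16 = 172*16 = 2752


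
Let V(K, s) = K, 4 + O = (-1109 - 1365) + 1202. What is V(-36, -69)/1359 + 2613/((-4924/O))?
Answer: 125860673/185881 ≈ 677.10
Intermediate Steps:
O = -1276 (O = -4 + ((-1109 - 1365) + 1202) = -4 + (-2474 + 1202) = -4 - 1272 = -1276)
V(-36, -69)/1359 + 2613/((-4924/O)) = -36/1359 + 2613/((-4924/(-1276))) = -36*1/1359 + 2613/((-4924*(-1/1276))) = -4/151 + 2613/(1231/319) = -4/151 + 2613*(319/1231) = -4/151 + 833547/1231 = 125860673/185881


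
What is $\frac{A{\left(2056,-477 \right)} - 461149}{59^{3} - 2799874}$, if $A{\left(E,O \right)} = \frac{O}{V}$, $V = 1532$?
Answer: $\frac{141296149}{794953268} \approx 0.17774$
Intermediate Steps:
$A{\left(E,O \right)} = \frac{O}{1532}$
$\frac{A{\left(2056,-477 \right)} - 461149}{59^{3} - 2799874} = \frac{\frac{1}{1532} \left(-477\right) - 461149}{59^{3} - 2799874} = \frac{- \frac{477}{1532} - 461149}{205379 - 2799874} = - \frac{706480745}{1532 \left(-2594495\right)} = \left(- \frac{706480745}{1532}\right) \left(- \frac{1}{2594495}\right) = \frac{141296149}{794953268}$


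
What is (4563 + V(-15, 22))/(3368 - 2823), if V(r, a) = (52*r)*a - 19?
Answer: -12616/545 ≈ -23.149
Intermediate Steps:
V(r, a) = -19 + 52*a*r (V(r, a) = 52*a*r - 19 = -19 + 52*a*r)
(4563 + V(-15, 22))/(3368 - 2823) = (4563 + (-19 + 52*22*(-15)))/(3368 - 2823) = (4563 + (-19 - 17160))/545 = (4563 - 17179)*(1/545) = -12616*1/545 = -12616/545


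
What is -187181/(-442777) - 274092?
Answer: -121361446303/442777 ≈ -2.7409e+5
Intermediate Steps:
-187181/(-442777) - 274092 = -187181*(-1/442777) - 274092 = 187181/442777 - 274092 = -121361446303/442777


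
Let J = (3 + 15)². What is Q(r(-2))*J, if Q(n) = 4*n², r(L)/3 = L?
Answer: 46656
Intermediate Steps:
J = 324 (J = 18² = 324)
r(L) = 3*L
Q(r(-2))*J = (4*(3*(-2))²)*324 = (4*(-6)²)*324 = (4*36)*324 = 144*324 = 46656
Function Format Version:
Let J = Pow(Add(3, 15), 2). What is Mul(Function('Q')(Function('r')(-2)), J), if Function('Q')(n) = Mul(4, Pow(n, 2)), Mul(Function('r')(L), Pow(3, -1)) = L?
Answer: 46656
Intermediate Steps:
J = 324 (J = Pow(18, 2) = 324)
Function('r')(L) = Mul(3, L)
Mul(Function('Q')(Function('r')(-2)), J) = Mul(Mul(4, Pow(Mul(3, -2), 2)), 324) = Mul(Mul(4, Pow(-6, 2)), 324) = Mul(Mul(4, 36), 324) = Mul(144, 324) = 46656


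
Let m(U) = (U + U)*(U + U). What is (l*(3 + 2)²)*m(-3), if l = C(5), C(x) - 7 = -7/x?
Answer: 5040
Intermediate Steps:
C(x) = 7 - 7/x
m(U) = 4*U² (m(U) = (2*U)*(2*U) = 4*U²)
l = 28/5 (l = 7 - 7/5 = 28/5 ≈ 5.6000)
(l*(3 + 2)²)*m(-3) = (28*(3 + 2)²/5)*(4*(-3)²) = ((28/5)*5²)*(4*9) = ((28/5)*25)*36 = 140*36 = 5040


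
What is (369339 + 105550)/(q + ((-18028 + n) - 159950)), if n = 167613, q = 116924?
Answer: 474889/106559 ≈ 4.4566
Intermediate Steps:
(369339 + 105550)/(q + ((-18028 + n) - 159950)) = (369339 + 105550)/(116924 + ((-18028 + 167613) - 159950)) = 474889/(116924 + (149585 - 159950)) = 474889/(116924 - 10365) = 474889/106559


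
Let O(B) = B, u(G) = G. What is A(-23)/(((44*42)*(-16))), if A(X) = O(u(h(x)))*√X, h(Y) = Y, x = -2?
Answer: I*√23/14784 ≈ 0.00032439*I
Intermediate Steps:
A(X) = -2*√X
A(-23)/(((44*42)*(-16))) = (-2*I*√23)/(((44*42)*(-16))) = (-2*I*√23)/((1848*(-16))) = -2*I*√23/(-29568) = -2*I*√23*(-1/29568) = I*√23/14784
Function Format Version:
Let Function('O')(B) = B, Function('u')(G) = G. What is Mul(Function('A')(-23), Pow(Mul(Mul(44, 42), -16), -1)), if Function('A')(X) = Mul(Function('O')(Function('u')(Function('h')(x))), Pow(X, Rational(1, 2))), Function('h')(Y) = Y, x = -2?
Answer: Mul(Rational(1, 14784), I, Pow(23, Rational(1, 2))) ≈ Mul(0.00032439, I)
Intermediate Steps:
Function('A')(X) = Mul(-2, Pow(X, Rational(1, 2)))
Mul(Function('A')(-23), Pow(Mul(Mul(44, 42), -16), -1)) = Mul(Mul(-2, Pow(-23, Rational(1, 2))), Pow(Mul(Mul(44, 42), -16), -1)) = Mul(Mul(-2, Mul(I, Pow(23, Rational(1, 2)))), Pow(Mul(1848, -16), -1)) = Mul(Mul(-2, I, Pow(23, Rational(1, 2))), Pow(-29568, -1)) = Mul(Mul(-2, I, Pow(23, Rational(1, 2))), Rational(-1, 29568)) = Mul(Rational(1, 14784), I, Pow(23, Rational(1, 2)))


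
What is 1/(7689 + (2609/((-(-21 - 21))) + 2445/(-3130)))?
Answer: 6573/50942971 ≈ 0.00012903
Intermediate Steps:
1/(7689 + (2609/((-(-21 - 21))) + 2445/(-3130))) = 1/(7689 + (2609/((-1*(-42))) + 2445*(-1/3130))) = 1/(7689 + (2609/42 - 489/626)) = 1/(7689 + 403174/6573) = 1/(50942971/6573) = 6573/50942971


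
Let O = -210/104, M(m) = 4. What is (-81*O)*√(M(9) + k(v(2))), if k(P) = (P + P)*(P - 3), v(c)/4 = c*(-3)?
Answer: 42525*√13/26 ≈ 5897.2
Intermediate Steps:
v(c) = -12*c (v(c) = 4*(c*(-3)) = 4*(-3*c) = -12*c)
k(P) = 2*P*(-3 + P) (k(P) = (2*P)*(-3 + P) = 2*P*(-3 + P))
O = -105/52 (O = -210*1/104 = -105/52 ≈ -2.0192)
(-81*O)*√(M(9) + k(v(2))) = (-81*(-105/52))*√(4 + 2*(-12*2)*(-3 - 12*2)) = 8505*√(4 + 2*(-24)*(-3 - 24))/52 = 8505*√(4 + 2*(-24)*(-27))/52 = 8505*√(4 + 1296)/52 = 8505*√1300/52 = 8505*(10*√13)/52 = 42525*√13/26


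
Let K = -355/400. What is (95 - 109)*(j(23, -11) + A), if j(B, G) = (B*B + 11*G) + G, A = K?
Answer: -221823/40 ≈ -5545.6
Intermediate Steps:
K = -71/80 (K = -355*1/400 = -71/80 ≈ -0.88750)
A = -71/80 ≈ -0.88750
j(B, G) = B² + 12*G (j(B, G) = (B² + 11*G) + G = B² + 12*G)
(95 - 109)*(j(23, -11) + A) = (95 - 109)*((23² + 12*(-11)) - 71/80) = -14*((529 - 132) - 71/80) = -14*(397 - 71/80) = -14*31689/80 = -221823/40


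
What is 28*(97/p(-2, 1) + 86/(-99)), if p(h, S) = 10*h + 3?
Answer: -309820/1683 ≈ -184.09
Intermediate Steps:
p(h, S) = 3 + 10*h
28*(97/p(-2, 1) + 86/(-99)) = 28*(97/(3 + 10*(-2)) + 86/(-99)) = 28*(97/(3 - 20) + 86*(-1/99)) = 28*(97/(-17) - 86/99) = 28*(97*(-1/17) - 86/99) = 28*(-97/17 - 86/99) = 28*(-11065/1683) = -309820/1683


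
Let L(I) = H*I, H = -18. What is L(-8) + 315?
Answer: 459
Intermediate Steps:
L(I) = -18*I
L(-8) + 315 = -18*(-8) + 315 = 144 + 315 = 459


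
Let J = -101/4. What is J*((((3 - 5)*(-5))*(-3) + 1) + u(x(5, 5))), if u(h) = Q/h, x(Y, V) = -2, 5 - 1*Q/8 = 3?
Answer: 3737/4 ≈ 934.25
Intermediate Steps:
Q = 16 (Q = 40 - 8*3 = 40 - 24 = 16)
J = -101/4 (J = -101*¼ = -101/4 ≈ -25.250)
u(h) = 16/h
J*((((3 - 5)*(-5))*(-3) + 1) + u(x(5, 5))) = -101*((((3 - 5)*(-5))*(-3) + 1) + 16/(-2))/4 = -101*((-2*(-5)*(-3) + 1) + 16*(-½))/4 = -101*((10*(-3) + 1) - 8)/4 = -101*((-30 + 1) - 8)/4 = -101*(-29 - 8)/4 = -101/4*(-37) = 3737/4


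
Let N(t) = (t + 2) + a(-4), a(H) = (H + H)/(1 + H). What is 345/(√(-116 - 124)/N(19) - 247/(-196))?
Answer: 84195487740/390524929 - 11291999040*I*√15/390524929 ≈ 215.6 - 111.99*I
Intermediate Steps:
a(H) = 2*H/(1 + H) (a(H) = (2*H)/(1 + H) = 2*H/(1 + H))
N(t) = 14/3 + t (N(t) = (t + 2) + 2*(-4)/(1 - 4) = (2 + t) + 2*(-4)/(-3) = (2 + t) + 2*(-4)*(-⅓) = (2 + t) + 8/3 = 14/3 + t)
345/(√(-116 - 124)/N(19) - 247/(-196)) = 345/(√(-116 - 124)/(14/3 + 19) - 247/(-196)) = 345/(√(-240)/(71/3) - 247*(-1/196)) = 345/((4*I*√15)*(3/71) + 247/196) = 345/(12*I*√15/71 + 247/196) = 345/(247/196 + 12*I*√15/71)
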